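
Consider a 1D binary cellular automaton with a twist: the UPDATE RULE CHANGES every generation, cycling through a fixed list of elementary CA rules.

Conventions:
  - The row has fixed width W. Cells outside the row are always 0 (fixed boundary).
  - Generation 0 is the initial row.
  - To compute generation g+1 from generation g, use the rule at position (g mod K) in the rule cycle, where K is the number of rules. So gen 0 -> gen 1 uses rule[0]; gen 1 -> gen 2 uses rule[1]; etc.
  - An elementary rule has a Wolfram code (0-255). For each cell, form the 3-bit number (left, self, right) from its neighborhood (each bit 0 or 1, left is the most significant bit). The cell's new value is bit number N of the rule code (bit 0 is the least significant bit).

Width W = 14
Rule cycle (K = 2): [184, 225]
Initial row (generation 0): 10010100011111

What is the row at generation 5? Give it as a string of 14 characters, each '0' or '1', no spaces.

Gen 0: 10010100011111
Gen 1 (rule 184): 01001010011110
Gen 2 (rule 225): 00000100001110
Gen 3 (rule 184): 00000010001101
Gen 4 (rule 225): 11111000100110
Gen 5 (rule 184): 11110100010101

Answer: 11110100010101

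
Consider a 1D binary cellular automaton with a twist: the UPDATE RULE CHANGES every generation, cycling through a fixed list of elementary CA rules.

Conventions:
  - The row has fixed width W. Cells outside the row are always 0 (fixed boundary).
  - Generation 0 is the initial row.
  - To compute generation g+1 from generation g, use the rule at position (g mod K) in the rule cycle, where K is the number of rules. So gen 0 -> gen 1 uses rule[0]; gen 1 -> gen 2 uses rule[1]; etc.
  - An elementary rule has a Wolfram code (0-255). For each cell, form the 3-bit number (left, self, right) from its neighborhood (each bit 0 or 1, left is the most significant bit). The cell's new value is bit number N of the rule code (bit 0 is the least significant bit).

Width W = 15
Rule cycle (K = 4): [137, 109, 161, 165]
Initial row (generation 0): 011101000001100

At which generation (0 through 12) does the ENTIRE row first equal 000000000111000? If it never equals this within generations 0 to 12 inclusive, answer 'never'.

Gen 0: 011101000001100
Gen 1 (rule 137): 011000011101001
Gen 2 (rule 109): 011011010111001
Gen 3 (rule 161): 000100101010000
Gen 4 (rule 165): 110100111110111
Gen 5 (rule 137): 100000111100110
Gen 6 (rule 109): 101110100100110
Gen 7 (rule 161): 010101000000000
Gen 8 (rule 165): 011111011111111
Gen 9 (rule 137): 011110011111110
Gen 10 (rule 109): 010010010000010
Gen 11 (rule 161): 000000000111000
Gen 12 (rule 165): 111111110010011

Answer: 11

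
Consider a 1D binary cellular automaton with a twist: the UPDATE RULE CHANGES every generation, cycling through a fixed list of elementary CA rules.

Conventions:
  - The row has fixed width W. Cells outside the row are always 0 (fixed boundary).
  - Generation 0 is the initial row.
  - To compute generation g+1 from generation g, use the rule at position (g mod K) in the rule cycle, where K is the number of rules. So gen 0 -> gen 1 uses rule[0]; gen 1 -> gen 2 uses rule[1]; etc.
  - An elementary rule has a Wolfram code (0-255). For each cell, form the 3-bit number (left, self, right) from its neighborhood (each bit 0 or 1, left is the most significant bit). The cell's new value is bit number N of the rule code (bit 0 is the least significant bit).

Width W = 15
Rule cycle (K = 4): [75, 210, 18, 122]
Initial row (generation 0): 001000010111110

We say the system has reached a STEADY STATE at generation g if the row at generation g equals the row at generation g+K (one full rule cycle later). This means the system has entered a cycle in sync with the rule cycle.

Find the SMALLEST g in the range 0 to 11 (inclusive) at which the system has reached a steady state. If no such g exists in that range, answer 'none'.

Gen 0: 001000010111110
Gen 1 (rule 75): 110011100100010
Gen 2 (rule 210): 011101111010101
Gen 3 (rule 18): 100000000000000
Gen 4 (rule 122): 010000000000000
Gen 5 (rule 75): 100111111111111
Gen 6 (rule 210): 011011111111111
Gen 7 (rule 18): 100000000000000
Gen 8 (rule 122): 010000000000000
Gen 9 (rule 75): 100111111111111
Gen 10 (rule 210): 011011111111111
Gen 11 (rule 18): 100000000000000
Gen 12 (rule 122): 010000000000000
Gen 13 (rule 75): 100111111111111
Gen 14 (rule 210): 011011111111111
Gen 15 (rule 18): 100000000000000

Answer: 3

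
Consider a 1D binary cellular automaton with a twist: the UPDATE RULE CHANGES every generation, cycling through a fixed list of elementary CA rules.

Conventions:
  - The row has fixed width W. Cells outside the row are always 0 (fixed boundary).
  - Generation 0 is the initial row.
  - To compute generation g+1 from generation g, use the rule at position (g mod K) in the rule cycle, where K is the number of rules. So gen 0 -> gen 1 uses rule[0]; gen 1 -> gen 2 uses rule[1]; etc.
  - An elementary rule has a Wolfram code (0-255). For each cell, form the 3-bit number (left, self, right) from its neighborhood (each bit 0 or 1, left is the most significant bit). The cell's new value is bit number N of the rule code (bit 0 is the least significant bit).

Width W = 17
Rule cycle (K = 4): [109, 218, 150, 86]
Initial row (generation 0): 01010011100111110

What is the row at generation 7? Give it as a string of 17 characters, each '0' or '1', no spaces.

Answer: 00010111111111110

Derivation:
Gen 0: 01010011100111110
Gen 1 (rule 109): 01110010100100010
Gen 2 (rule 218): 11111100011010101
Gen 3 (rule 150): 01111010100010101
Gen 4 (rule 86): 10001010110110101
Gen 5 (rule 109): 10101111111111111
Gen 6 (rule 218): 00001111111111111
Gen 7 (rule 150): 00010111111111110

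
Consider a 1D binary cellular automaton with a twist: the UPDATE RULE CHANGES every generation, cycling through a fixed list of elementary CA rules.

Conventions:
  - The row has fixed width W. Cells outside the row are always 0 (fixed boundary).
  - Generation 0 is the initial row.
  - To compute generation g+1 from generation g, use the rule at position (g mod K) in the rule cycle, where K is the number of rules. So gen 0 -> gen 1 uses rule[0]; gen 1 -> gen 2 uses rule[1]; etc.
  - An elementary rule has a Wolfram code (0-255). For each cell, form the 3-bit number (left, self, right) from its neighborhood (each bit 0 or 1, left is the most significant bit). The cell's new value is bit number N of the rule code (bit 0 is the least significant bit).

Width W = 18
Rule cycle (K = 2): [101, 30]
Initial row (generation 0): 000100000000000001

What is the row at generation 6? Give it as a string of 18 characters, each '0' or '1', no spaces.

Gen 0: 000100000000000001
Gen 1 (rule 101): 110101111111111101
Gen 2 (rule 30): 100101000000000001
Gen 3 (rule 101): 100111011111111101
Gen 4 (rule 30): 111100010000000001
Gen 5 (rule 101): 000101010111111101
Gen 6 (rule 30): 001101010100000001

Answer: 001101010100000001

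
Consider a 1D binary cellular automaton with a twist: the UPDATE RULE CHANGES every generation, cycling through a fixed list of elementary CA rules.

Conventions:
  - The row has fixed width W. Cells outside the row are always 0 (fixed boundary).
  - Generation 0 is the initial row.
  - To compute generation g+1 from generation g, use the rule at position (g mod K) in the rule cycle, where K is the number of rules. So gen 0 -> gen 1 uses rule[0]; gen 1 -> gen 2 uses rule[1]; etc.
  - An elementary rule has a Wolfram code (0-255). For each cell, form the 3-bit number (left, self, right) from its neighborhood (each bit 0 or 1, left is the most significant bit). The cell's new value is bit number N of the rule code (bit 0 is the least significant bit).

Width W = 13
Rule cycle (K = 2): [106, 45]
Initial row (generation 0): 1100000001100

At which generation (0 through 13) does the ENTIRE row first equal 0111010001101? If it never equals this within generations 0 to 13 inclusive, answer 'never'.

Answer: never

Derivation:
Gen 0: 1100000001100
Gen 1 (rule 106): 1100000011100
Gen 2 (rule 45): 1001111010001
Gen 3 (rule 106): 0011001100010
Gen 4 (rule 45): 1010001001010
Gen 5 (rule 106): 0100010010100
Gen 6 (rule 45): 0101010011101
Gen 7 (rule 106): 1010100110110
Gen 8 (rule 45): 1111100101100
Gen 9 (rule 106): 1000101011100
Gen 10 (rule 45): 1010111110001
Gen 11 (rule 106): 0101100010010
Gen 12 (rule 45): 0111001010010
Gen 13 (rule 106): 1101010100100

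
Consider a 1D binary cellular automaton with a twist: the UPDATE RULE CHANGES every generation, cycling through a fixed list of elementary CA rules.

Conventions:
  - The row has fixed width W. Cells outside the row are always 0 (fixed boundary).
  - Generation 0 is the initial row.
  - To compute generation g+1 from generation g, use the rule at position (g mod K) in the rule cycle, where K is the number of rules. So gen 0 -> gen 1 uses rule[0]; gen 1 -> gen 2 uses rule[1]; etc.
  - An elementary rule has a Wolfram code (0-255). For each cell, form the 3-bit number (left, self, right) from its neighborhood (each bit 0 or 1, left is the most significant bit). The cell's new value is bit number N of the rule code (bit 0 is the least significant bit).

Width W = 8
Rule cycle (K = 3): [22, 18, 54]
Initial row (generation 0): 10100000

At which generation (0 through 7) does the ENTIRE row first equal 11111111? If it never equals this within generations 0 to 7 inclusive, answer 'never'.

Answer: 6

Derivation:
Gen 0: 10100000
Gen 1 (rule 22): 10110000
Gen 2 (rule 18): 00001000
Gen 3 (rule 54): 00011100
Gen 4 (rule 22): 00100010
Gen 5 (rule 18): 01010101
Gen 6 (rule 54): 11111111
Gen 7 (rule 22): 00000000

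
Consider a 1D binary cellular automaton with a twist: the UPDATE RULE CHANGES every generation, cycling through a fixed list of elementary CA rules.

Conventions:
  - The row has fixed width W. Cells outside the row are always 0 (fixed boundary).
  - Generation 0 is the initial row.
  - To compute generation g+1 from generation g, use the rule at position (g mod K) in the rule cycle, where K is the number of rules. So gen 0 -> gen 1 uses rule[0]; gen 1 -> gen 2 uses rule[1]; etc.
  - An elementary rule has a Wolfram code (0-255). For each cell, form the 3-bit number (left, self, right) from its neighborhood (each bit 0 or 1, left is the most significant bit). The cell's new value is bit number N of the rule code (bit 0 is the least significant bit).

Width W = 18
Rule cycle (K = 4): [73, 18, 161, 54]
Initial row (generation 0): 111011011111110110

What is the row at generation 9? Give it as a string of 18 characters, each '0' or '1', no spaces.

Answer: 111101000001000111

Derivation:
Gen 0: 111011011111110110
Gen 1 (rule 73): 101011010000010110
Gen 2 (rule 18): 000000001000100001
Gen 3 (rule 161): 111111100010001100
Gen 4 (rule 54): 000000010111010010
Gen 5 (rule 73): 111111000101000000
Gen 6 (rule 18): 000000101000100000
Gen 7 (rule 161): 111110010010001111
Gen 8 (rule 54): 000001111111010000
Gen 9 (rule 73): 111101000001000111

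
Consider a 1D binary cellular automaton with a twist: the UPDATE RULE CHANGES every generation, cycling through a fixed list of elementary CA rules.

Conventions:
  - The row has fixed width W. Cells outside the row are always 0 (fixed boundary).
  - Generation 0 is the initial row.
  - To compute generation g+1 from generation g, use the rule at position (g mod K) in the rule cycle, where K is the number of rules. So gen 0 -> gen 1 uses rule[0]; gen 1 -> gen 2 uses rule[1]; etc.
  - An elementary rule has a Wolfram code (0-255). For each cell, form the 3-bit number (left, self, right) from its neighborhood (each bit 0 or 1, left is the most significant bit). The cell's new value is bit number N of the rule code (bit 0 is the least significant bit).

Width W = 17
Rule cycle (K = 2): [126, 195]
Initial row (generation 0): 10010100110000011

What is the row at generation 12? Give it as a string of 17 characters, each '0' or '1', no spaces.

Gen 0: 10010100110000011
Gen 1 (rule 126): 11111111111000111
Gen 2 (rule 195): 01111111111011011
Gen 3 (rule 126): 11000000001111111
Gen 4 (rule 195): 01011111110111111
Gen 5 (rule 126): 11110000011100001
Gen 6 (rule 195): 01110111101101110
Gen 7 (rule 126): 11011100111111011
Gen 8 (rule 195): 01001101011111001
Gen 9 (rule 126): 11111111110001111
Gen 10 (rule 195): 01111111110110111
Gen 11 (rule 126): 11000000011111101
Gen 12 (rule 195): 01011111101111100

Answer: 01011111101111100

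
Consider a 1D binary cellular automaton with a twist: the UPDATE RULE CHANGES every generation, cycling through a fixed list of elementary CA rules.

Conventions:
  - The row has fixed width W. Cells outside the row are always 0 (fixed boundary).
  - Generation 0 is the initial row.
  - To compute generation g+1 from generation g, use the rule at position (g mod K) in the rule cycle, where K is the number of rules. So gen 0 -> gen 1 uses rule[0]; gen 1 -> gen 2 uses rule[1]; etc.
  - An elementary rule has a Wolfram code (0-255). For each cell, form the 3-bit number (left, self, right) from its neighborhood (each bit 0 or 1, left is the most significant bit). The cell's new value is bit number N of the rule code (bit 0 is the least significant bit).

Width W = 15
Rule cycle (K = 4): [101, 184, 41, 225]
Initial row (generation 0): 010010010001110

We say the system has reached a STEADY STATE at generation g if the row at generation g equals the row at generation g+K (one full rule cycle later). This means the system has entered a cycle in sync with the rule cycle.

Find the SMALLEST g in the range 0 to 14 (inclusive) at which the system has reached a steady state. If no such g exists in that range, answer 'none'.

Answer: 14

Derivation:
Gen 0: 010010010001110
Gen 1 (rule 101): 010010010100010
Gen 2 (rule 184): 001001001010001
Gen 3 (rule 41): 100000000100100
Gen 4 (rule 225): 001111110000001
Gen 5 (rule 101): 100000010111101
Gen 6 (rule 184): 010000001111010
Gen 7 (rule 41): 000111101000100
Gen 8 (rule 225): 110011110010001
Gen 9 (rule 101): 010000010010101
Gen 10 (rule 184): 001000001001010
Gen 11 (rule 41): 100011100000100
Gen 12 (rule 225): 001001101110001
Gen 13 (rule 101): 101000110010101
Gen 14 (rule 184): 010100101001010
Gen 15 (rule 41): 001000010000100
Gen 16 (rule 225): 100011000110001
Gen 17 (rule 101): 101001010010101
Gen 18 (rule 184): 010100101001010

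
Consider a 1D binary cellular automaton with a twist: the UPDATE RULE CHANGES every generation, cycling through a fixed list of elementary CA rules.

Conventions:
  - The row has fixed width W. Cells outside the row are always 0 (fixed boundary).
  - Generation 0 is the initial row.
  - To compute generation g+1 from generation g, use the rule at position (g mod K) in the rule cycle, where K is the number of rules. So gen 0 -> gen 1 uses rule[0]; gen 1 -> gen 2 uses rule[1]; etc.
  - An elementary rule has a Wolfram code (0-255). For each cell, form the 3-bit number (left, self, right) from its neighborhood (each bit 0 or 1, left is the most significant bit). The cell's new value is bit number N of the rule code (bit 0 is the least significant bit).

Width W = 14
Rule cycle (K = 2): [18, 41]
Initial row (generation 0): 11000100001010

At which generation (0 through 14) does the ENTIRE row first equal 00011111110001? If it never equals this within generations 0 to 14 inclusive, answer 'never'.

Gen 0: 11000100001010
Gen 1 (rule 18): 00101010010001
Gen 2 (rule 41): 10010100000100
Gen 3 (rule 18): 01100010001010
Gen 4 (rule 41): 01001000100100
Gen 5 (rule 18): 10110101011010
Gen 6 (rule 41): 01101010110100
Gen 7 (rule 18): 10000000000010
Gen 8 (rule 41): 00111111111000
Gen 9 (rule 18): 01000000000100
Gen 10 (rule 41): 00011111110001
Gen 11 (rule 18): 00100000001010
Gen 12 (rule 41): 10001111100100
Gen 13 (rule 18): 01010000011010
Gen 14 (rule 41): 00100111010100

Answer: 10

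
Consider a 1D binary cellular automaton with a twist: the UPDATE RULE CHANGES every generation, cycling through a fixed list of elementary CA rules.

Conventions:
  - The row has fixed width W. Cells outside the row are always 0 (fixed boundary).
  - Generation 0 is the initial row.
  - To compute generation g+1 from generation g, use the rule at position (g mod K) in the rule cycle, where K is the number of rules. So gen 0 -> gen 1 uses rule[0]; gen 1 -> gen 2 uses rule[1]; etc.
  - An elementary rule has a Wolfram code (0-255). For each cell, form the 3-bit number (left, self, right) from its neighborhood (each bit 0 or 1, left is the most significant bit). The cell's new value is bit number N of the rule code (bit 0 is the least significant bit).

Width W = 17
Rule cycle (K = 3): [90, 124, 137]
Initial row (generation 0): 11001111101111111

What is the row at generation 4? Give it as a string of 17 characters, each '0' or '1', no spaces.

Answer: 01000101101111110

Derivation:
Gen 0: 11001111101111111
Gen 1 (rule 90): 11111000101000001
Gen 2 (rule 124): 10001100111100001
Gen 3 (rule 137): 00101000111001100
Gen 4 (rule 90): 01000101101111110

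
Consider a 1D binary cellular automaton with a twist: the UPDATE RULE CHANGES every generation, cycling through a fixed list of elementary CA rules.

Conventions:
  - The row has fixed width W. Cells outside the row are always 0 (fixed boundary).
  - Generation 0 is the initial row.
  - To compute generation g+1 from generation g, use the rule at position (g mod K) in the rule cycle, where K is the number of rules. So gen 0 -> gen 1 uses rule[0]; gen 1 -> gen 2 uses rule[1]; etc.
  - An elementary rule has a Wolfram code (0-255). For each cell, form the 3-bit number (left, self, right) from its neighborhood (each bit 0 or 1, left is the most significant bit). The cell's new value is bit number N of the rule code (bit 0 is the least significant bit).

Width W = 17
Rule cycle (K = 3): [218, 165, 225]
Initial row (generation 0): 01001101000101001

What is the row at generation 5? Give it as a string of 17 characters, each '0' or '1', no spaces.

Gen 0: 01001101000101001
Gen 1 (rule 218): 10111100101000110
Gen 2 (rule 165): 11011000111010000
Gen 3 (rule 225): 01101010011100111
Gen 4 (rule 218): 11100001111111111
Gen 5 (rule 165): 01001100111111110

Answer: 01001100111111110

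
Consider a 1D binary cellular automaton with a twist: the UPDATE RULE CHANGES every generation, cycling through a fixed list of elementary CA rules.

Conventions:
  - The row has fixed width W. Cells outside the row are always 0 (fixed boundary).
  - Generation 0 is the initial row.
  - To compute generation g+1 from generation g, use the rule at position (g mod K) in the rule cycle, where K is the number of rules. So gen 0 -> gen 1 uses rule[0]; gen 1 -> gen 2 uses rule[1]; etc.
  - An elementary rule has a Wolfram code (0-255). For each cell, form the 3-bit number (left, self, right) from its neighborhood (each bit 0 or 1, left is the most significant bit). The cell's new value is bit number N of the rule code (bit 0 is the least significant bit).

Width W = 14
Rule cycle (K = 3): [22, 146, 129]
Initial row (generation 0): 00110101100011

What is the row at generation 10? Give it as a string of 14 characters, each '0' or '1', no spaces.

Answer: 00000100010000

Derivation:
Gen 0: 00110101100011
Gen 1 (rule 22): 01000100010100
Gen 2 (rule 146): 10101010100010
Gen 3 (rule 129): 00000000001000
Gen 4 (rule 22): 00000000011100
Gen 5 (rule 146): 00000000101010
Gen 6 (rule 129): 11111110000000
Gen 7 (rule 22): 00000001000000
Gen 8 (rule 146): 00000010100000
Gen 9 (rule 129): 11111000001111
Gen 10 (rule 22): 00000100010000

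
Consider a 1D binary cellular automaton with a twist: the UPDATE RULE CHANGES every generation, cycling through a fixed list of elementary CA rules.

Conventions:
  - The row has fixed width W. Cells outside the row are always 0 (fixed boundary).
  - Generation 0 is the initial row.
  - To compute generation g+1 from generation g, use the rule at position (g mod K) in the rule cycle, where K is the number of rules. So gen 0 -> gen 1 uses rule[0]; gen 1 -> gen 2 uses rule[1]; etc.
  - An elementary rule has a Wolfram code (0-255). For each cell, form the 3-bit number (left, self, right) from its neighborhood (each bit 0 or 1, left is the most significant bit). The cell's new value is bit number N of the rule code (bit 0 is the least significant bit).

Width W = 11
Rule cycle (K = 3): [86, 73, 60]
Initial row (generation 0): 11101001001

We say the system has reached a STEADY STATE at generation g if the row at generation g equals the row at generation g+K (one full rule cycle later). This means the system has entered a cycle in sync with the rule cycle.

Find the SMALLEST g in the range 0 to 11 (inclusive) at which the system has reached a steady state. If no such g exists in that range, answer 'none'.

Answer: none

Derivation:
Gen 0: 11101001001
Gen 1 (rule 86): 00101111111
Gen 2 (rule 73): 10001000001
Gen 3 (rule 60): 11001100001
Gen 4 (rule 86): 01110110011
Gen 5 (rule 73): 01010110011
Gen 6 (rule 60): 01111101010
Gen 7 (rule 86): 10000101011
Gen 8 (rule 73): 00110000011
Gen 9 (rule 60): 00101000010
Gen 10 (rule 86): 01101100111
Gen 11 (rule 73): 01101100101
Gen 12 (rule 60): 01011010111
Gen 13 (rule 86): 11001010001
Gen 14 (rule 73): 11000000100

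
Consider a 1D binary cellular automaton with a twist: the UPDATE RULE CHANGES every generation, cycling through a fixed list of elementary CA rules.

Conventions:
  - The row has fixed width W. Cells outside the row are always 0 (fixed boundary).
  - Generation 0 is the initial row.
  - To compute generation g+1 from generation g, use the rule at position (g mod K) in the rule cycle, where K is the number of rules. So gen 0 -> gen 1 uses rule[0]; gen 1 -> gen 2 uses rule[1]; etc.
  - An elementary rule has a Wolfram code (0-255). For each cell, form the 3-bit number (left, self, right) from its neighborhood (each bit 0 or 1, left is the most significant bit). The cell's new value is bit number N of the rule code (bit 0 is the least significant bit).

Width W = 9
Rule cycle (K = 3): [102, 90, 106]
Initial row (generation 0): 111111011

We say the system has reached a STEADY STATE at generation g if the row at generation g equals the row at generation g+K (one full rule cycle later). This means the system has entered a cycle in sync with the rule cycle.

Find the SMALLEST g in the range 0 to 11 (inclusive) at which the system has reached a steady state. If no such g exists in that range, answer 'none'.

Answer: none

Derivation:
Gen 0: 111111011
Gen 1 (rule 102): 000001101
Gen 2 (rule 90): 000011100
Gen 3 (rule 106): 000110100
Gen 4 (rule 102): 001011100
Gen 5 (rule 90): 010010110
Gen 6 (rule 106): 100101110
Gen 7 (rule 102): 101110010
Gen 8 (rule 90): 001011101
Gen 9 (rule 106): 010110110
Gen 10 (rule 102): 111011010
Gen 11 (rule 90): 101011001
Gen 12 (rule 106): 010111010
Gen 13 (rule 102): 111001110
Gen 14 (rule 90): 101111011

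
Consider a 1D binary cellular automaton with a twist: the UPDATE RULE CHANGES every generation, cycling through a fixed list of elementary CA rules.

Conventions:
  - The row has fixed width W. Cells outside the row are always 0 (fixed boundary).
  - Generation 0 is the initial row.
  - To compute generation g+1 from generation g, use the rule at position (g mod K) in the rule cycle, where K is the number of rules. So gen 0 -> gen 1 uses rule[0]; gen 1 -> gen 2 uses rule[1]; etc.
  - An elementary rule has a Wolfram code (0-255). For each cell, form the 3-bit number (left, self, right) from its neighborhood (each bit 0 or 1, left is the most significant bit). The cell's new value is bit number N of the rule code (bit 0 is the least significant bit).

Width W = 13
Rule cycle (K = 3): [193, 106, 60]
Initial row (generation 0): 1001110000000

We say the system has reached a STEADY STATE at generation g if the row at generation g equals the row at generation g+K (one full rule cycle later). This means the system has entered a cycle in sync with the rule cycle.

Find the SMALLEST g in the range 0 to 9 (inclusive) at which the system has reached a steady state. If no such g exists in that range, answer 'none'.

Answer: none

Derivation:
Gen 0: 1001110000000
Gen 1 (rule 193): 0000110111111
Gen 2 (rule 106): 0001111100001
Gen 3 (rule 60): 0001000010001
Gen 4 (rule 193): 1100011000100
Gen 5 (rule 106): 1100111001000
Gen 6 (rule 60): 1010100101100
Gen 7 (rule 193): 0000000000101
Gen 8 (rule 106): 0000000001010
Gen 9 (rule 60): 0000000001111
Gen 10 (rule 193): 1111111100111
Gen 11 (rule 106): 1000000101101
Gen 12 (rule 60): 1100000111011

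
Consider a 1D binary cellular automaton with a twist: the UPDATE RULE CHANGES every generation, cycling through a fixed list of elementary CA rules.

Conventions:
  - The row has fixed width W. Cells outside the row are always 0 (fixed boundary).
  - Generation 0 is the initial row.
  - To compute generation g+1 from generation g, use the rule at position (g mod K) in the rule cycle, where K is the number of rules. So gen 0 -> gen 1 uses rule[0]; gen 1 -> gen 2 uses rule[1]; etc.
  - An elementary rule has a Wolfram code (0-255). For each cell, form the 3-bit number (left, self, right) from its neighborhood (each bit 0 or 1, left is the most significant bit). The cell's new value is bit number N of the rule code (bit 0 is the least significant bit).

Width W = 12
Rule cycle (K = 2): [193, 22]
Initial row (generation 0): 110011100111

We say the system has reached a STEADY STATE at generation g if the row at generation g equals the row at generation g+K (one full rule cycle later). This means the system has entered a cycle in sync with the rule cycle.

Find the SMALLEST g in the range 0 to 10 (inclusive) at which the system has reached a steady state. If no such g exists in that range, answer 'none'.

Gen 0: 110011100111
Gen 1 (rule 193): 010001100011
Gen 2 (rule 22): 111010010100
Gen 3 (rule 193): 011000000001
Gen 4 (rule 22): 100100000011
Gen 5 (rule 193): 000001111001
Gen 6 (rule 22): 000010000111
Gen 7 (rule 193): 111000110011
Gen 8 (rule 22): 000101001100
Gen 9 (rule 193): 110000000101
Gen 10 (rule 22): 001000001101
Gen 11 (rule 193): 100011100100
Gen 12 (rule 22): 110100011110

Answer: none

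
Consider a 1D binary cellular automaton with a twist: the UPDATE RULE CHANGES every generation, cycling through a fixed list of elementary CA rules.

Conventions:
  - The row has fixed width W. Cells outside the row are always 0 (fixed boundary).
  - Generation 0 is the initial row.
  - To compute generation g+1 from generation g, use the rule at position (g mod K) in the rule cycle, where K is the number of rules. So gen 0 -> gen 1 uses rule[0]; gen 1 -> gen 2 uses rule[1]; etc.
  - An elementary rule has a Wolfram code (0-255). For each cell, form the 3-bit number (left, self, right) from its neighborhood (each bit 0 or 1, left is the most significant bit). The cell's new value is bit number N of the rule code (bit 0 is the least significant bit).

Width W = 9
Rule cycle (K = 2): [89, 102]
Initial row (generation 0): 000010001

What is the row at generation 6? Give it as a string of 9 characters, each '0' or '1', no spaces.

Answer: 100010000

Derivation:
Gen 0: 000010001
Gen 1 (rule 89): 111001100
Gen 2 (rule 102): 001010100
Gen 3 (rule 89): 100000011
Gen 4 (rule 102): 100000101
Gen 5 (rule 89): 011110000
Gen 6 (rule 102): 100010000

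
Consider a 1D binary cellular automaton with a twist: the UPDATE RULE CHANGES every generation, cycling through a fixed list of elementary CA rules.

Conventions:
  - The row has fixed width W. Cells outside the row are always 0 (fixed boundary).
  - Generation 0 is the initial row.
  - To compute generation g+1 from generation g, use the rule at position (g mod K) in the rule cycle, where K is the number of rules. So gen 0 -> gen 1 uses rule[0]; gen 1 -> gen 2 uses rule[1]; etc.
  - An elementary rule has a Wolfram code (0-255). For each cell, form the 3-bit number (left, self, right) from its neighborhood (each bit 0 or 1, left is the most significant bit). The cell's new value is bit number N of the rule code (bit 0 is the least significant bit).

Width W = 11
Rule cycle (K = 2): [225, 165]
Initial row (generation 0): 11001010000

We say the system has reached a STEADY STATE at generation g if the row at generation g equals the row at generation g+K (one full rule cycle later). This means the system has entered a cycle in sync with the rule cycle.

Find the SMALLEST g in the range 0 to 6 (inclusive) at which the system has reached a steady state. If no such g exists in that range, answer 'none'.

Gen 0: 11001010000
Gen 1 (rule 225): 01000100111
Gen 2 (rule 165): 01010100010
Gen 3 (rule 225): 00101001000
Gen 4 (rule 165): 10111001011
Gen 5 (rule 225): 01011000101
Gen 6 (rule 165): 01100010111
Gen 7 (rule 225): 00101001011
Gen 8 (rule 165): 10111001100

Answer: none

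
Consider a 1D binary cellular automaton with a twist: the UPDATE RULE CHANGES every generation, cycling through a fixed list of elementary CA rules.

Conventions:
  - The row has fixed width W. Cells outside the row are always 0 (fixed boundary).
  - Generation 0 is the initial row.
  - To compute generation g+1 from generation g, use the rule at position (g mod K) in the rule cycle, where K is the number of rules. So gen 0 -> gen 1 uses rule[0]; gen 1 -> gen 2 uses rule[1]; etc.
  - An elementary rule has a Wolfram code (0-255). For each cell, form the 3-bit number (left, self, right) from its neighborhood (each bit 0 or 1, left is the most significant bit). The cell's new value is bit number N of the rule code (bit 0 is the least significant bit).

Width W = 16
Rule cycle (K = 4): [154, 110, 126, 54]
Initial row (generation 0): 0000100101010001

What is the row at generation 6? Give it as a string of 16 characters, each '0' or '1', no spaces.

Answer: 1110011011101110

Derivation:
Gen 0: 0000100101010001
Gen 1 (rule 154): 0001011000001010
Gen 2 (rule 110): 0011111000011110
Gen 3 (rule 126): 0110001100110011
Gen 4 (rule 54): 1001010011001100
Gen 5 (rule 154): 0110001110111010
Gen 6 (rule 110): 1110011011101110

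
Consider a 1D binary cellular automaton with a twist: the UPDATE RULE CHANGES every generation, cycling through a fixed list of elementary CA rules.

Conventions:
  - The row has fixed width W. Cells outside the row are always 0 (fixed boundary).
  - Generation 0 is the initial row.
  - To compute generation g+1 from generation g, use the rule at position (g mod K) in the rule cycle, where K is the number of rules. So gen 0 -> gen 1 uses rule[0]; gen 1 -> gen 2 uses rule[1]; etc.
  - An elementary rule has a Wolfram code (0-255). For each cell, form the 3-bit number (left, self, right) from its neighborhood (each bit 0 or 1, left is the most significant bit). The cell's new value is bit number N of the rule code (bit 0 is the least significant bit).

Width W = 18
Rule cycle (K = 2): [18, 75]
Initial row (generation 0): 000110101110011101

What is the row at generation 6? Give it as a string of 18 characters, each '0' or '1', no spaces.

Gen 0: 000110101110011101
Gen 1 (rule 18): 001000000001100000
Gen 2 (rule 75): 110011111111101111
Gen 3 (rule 18): 001100000000000000
Gen 4 (rule 75): 111101111111111111
Gen 5 (rule 18): 000000000000000000
Gen 6 (rule 75): 111111111111111111

Answer: 111111111111111111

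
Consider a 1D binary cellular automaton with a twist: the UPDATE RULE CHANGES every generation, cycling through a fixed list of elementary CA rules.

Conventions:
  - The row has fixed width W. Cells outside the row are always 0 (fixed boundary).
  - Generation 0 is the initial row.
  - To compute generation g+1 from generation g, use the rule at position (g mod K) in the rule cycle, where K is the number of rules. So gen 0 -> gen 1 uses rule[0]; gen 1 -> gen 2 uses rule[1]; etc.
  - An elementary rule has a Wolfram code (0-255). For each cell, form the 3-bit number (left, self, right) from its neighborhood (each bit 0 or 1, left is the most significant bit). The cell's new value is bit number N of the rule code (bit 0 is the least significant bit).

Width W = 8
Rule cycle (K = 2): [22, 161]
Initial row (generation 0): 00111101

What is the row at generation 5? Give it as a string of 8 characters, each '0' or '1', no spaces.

Answer: 11011100

Derivation:
Gen 0: 00111101
Gen 1 (rule 22): 01000001
Gen 2 (rule 161): 00011100
Gen 3 (rule 22): 00100010
Gen 4 (rule 161): 10001000
Gen 5 (rule 22): 11011100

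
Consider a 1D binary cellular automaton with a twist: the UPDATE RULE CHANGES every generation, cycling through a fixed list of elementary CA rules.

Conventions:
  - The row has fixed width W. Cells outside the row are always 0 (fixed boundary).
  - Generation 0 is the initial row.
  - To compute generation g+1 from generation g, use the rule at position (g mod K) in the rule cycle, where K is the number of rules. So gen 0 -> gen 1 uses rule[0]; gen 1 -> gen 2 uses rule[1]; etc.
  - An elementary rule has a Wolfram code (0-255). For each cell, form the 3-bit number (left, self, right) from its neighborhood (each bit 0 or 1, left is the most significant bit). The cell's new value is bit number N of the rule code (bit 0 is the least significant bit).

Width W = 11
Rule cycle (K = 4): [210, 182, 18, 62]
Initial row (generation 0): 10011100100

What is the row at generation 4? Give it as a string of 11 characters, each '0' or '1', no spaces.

Answer: 11010000000

Derivation:
Gen 0: 10011100100
Gen 1 (rule 210): 01101111010
Gen 2 (rule 182): 10010110111
Gen 3 (rule 18): 01100000000
Gen 4 (rule 62): 11010000000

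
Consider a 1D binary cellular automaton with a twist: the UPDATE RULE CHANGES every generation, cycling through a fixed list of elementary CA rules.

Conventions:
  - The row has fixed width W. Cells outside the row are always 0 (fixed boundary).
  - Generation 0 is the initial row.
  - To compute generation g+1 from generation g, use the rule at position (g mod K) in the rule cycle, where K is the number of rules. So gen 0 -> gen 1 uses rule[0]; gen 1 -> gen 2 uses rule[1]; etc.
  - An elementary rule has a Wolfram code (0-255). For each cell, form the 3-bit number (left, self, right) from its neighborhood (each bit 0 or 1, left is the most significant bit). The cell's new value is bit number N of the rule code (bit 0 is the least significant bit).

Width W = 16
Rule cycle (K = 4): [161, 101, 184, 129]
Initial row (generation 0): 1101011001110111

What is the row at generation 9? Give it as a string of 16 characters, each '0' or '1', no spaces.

Answer: 1111111111111000

Derivation:
Gen 0: 1101011001110111
Gen 1 (rule 161): 0010100000101010
Gen 2 (rule 101): 1011101110111110
Gen 3 (rule 184): 0111011101111101
Gen 4 (rule 129): 0010001000111000
Gen 5 (rule 161): 1000100010010011
Gen 6 (rule 101): 1010101010010001
Gen 7 (rule 184): 0101010101001000
Gen 8 (rule 129): 0000000000000011
Gen 9 (rule 161): 1111111111111000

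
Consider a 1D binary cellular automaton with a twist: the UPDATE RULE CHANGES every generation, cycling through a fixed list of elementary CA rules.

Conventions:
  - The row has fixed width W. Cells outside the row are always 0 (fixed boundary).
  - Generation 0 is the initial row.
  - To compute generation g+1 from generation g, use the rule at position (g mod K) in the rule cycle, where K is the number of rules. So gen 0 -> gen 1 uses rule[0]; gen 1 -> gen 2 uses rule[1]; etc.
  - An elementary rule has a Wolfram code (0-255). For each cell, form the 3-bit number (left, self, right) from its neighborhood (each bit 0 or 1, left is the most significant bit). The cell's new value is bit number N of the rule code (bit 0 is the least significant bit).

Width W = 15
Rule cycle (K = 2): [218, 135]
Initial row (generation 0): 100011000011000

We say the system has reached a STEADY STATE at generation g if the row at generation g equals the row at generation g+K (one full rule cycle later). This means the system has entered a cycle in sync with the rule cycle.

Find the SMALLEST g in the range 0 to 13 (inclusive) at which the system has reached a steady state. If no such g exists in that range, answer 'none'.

Answer: 9

Derivation:
Gen 0: 100011000011000
Gen 1 (rule 218): 010111100111100
Gen 2 (rule 135): 110011001011001
Gen 3 (rule 218): 111111110011110
Gen 4 (rule 135): 011111100101100
Gen 5 (rule 218): 111111111001110
Gen 6 (rule 135): 011111110010100
Gen 7 (rule 218): 111111111100010
Gen 8 (rule 135): 011111111001110
Gen 9 (rule 218): 111111111111111
Gen 10 (rule 135): 011111111111110
Gen 11 (rule 218): 111111111111111
Gen 12 (rule 135): 011111111111110
Gen 13 (rule 218): 111111111111111
Gen 14 (rule 135): 011111111111110
Gen 15 (rule 218): 111111111111111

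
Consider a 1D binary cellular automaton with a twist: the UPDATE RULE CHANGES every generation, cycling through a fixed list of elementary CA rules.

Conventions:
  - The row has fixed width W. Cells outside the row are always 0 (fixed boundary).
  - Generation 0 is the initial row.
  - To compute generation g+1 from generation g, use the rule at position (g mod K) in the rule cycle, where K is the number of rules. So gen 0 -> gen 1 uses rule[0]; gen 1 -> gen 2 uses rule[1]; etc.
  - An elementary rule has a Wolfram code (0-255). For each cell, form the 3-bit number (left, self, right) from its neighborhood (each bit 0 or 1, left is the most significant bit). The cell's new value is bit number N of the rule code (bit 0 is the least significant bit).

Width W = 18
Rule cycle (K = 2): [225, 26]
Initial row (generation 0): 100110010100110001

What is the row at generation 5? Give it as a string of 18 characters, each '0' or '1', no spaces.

Answer: 010101110001001001

Derivation:
Gen 0: 100110010100110001
Gen 1 (rule 225): 000010001000010100
Gen 2 (rule 26): 000101010100100010
Gen 3 (rule 225): 110010101000001000
Gen 4 (rule 26): 101100000100010100
Gen 5 (rule 225): 010101110001001001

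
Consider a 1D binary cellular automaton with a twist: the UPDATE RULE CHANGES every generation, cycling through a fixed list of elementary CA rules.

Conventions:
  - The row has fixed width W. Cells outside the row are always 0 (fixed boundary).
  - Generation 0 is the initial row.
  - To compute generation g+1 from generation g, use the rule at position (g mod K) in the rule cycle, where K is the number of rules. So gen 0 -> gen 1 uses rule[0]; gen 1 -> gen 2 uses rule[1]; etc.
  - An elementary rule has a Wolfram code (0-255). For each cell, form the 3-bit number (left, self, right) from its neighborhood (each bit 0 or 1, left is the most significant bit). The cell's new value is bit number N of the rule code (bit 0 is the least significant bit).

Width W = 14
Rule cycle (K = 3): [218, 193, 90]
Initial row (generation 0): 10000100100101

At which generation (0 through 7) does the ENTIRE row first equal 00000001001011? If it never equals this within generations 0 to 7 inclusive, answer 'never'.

Answer: 2

Derivation:
Gen 0: 10000100100101
Gen 1 (rule 218): 01001011011000
Gen 2 (rule 193): 00000001001011
Gen 3 (rule 90): 00000010110011
Gen 4 (rule 218): 00000100111111
Gen 5 (rule 193): 11110000011111
Gen 6 (rule 90): 10011000110001
Gen 7 (rule 218): 01111101111010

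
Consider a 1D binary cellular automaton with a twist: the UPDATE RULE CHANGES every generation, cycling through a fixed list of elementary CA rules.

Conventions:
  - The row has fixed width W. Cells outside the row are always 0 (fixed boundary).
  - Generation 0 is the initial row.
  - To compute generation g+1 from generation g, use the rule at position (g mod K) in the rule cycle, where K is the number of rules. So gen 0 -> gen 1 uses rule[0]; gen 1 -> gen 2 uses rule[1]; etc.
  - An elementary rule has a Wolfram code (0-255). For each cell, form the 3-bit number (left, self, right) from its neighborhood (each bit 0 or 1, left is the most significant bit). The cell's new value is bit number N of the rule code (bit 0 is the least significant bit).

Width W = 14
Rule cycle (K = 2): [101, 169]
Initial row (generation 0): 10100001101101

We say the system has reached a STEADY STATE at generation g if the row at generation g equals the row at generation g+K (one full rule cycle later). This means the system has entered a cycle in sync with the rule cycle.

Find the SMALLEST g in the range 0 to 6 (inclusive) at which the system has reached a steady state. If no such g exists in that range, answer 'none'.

Answer: none

Derivation:
Gen 0: 10100001101101
Gen 1 (rule 101): 11101100110111
Gen 2 (rule 169): 11011000101110
Gen 3 (rule 101): 01101010110010
Gen 4 (rule 169): 01010101100000
Gen 5 (rule 101): 01111110101111
Gen 6 (rule 169): 01111101011110
Gen 7 (rule 101): 00000111100010
Gen 8 (rule 169): 11110111001000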